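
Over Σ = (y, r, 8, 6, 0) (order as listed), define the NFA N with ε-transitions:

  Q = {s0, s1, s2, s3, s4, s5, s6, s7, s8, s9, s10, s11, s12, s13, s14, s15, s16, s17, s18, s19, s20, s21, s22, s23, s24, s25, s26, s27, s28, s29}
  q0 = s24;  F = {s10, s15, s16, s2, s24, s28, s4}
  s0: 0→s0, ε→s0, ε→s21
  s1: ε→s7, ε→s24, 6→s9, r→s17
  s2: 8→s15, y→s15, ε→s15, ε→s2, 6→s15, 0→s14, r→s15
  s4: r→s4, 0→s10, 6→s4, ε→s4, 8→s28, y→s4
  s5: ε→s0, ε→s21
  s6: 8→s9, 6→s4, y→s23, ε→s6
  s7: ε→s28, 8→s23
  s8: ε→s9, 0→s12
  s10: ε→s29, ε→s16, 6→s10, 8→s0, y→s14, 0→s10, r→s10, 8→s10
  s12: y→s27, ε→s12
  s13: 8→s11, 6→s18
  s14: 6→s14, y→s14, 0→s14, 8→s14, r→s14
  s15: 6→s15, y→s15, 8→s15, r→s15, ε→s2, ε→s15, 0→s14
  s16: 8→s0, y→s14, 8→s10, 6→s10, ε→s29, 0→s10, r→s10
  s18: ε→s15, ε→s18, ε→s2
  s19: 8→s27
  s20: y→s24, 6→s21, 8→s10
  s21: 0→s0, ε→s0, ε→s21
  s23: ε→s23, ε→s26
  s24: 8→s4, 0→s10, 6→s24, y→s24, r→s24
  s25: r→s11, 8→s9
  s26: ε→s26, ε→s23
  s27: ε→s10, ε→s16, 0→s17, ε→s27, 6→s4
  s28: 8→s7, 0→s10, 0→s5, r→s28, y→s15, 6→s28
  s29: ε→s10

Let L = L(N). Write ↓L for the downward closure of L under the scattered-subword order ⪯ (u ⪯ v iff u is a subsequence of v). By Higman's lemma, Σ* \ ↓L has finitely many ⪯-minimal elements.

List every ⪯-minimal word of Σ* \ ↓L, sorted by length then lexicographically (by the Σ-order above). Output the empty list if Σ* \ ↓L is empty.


|Q|=30, |F|=7, |δ|=94 (31 ε).
min D↑ (6 st, q0=0, F={4}): 0:y→0,r→0,8→1,6→0,0→2 1:y→1,r→1,8→3,6→1,0→2 2:y→4,r→2,8→2,6→2,0→2 3:y→5,r→3,8→3,6→3,0→2 4:y→4,r→4,8→4,6→4,0→4 5:y→5,r→5,8→5,6→5,0→4 [Hopcroft].
'0y': run [15, 7, 1] end={s14} rej; 2/2 single-dels accept.
'88y0': run [15, 14, 13, 3, 1] end={s14} ∉↓L; 4/4 del acc.
2 obstructions.

A = [0y, 88y0].


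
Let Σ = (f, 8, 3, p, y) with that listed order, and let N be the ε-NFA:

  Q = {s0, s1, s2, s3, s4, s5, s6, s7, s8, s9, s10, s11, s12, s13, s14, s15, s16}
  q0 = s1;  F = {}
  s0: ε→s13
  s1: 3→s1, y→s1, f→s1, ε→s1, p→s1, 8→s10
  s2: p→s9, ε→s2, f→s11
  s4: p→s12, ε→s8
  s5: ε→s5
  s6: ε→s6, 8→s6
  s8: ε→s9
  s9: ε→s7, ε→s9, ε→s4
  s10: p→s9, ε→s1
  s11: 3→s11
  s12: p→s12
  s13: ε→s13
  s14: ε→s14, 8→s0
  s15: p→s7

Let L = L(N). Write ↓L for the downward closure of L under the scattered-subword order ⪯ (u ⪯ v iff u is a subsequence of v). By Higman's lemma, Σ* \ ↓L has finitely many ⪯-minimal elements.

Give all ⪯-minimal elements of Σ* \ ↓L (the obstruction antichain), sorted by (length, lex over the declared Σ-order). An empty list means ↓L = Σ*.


|Q|=17, |F|=0, |δ|=27 (13 ε).
min D↑ (1 st, q0=0, F={0}): 0:f→0,8→0,3→0,p→0,y→0 (ε-aug+det+¬).
ε ∈ L(D↑) ⇒ ↓L = ∅.

min(Σ*\↓L) = [ε].


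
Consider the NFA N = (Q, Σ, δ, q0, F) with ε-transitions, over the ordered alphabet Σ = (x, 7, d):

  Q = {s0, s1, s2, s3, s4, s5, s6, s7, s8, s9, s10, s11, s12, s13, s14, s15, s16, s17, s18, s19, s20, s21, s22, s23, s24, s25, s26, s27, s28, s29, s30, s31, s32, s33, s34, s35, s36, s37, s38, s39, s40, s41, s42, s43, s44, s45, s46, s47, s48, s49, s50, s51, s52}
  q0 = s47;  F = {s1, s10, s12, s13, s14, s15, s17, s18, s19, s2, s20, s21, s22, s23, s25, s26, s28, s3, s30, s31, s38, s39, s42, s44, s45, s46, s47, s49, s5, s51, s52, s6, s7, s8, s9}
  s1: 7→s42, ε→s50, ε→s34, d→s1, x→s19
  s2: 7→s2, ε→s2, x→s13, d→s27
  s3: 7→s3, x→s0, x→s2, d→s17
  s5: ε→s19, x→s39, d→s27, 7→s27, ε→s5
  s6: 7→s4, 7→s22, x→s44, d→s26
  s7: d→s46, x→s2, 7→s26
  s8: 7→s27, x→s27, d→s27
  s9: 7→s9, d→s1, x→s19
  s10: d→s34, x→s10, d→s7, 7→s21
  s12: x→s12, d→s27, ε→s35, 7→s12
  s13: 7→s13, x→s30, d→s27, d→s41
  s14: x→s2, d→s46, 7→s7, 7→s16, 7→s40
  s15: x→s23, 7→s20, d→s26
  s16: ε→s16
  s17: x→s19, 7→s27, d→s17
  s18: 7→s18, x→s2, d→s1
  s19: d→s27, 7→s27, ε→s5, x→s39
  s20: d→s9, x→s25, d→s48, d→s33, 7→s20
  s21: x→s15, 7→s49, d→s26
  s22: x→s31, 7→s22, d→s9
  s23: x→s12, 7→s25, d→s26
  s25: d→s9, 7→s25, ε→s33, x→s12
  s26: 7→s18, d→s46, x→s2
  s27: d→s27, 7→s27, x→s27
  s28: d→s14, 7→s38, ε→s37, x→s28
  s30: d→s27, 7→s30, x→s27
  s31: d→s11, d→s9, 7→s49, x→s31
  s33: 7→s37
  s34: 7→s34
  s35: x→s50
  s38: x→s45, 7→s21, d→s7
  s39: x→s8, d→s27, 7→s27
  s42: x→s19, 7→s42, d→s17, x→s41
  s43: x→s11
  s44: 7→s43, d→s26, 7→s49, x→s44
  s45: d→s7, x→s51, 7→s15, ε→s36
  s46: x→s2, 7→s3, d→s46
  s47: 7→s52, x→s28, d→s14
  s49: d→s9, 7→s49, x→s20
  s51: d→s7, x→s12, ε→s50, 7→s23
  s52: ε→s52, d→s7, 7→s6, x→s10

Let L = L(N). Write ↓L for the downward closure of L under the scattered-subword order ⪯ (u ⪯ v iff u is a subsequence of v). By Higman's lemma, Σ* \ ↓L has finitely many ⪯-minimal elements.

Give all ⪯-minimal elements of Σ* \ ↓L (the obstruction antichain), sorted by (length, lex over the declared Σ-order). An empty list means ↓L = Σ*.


min(Σ*\↓L) = [dxd, dxxxx, dd7d7, x7xxxd, 777dx7].

|Q|=53, |F|=35, |δ|=136 (13 ε).
min D↑ (35 st, q0=0, F={16}): 0:x→1,7→2,d→3 1:x→1,7→4,d→3 2:x→5,7→6,d→7 3:x→8,7→7,d→9 4:x→10,7→11,d→7 5:x→5,7→11,d→7 6:x→12,7→13,d→14 7:x→8,7→14,d→9 8:x→15,7→8,d→16 9:x→8,7→17,d→9 10:x→18,7→19,d→7 11:x→19,7→20,d→14 12:x→12,7→20,d→14 13:x→21,7→13,d→22 14:x→8,7→23,d→9 15:x→24,7→15,d→16 16:x→16,7→16,d→16 17:x→8,7→17,d→25 18:x→26,7→27,d→7 19:x→27,7→28,d→14 20:x→28,7→20,d→22 21:x→21,7→20,d→22 22:x→29,7→22,d→30 23:x→8,7→23,d→30 24:x→16,7→24,d→16 25:x→29,7→16,d→25 26:x→26,7→26,d→16 27:x→26,7→31,d→14 28:x→31,7→28,d→22 29:x→32,7→16,d→16 30:x→29,7→33,d→30 31:x→26,7→31,d→22 32:x→34,7→16,d→16 33:x→29,7→33,d→25 34:x→16,7→16,d→16 (ε-aug+det+¬).
'dxd': |S_i|=[50, 28, 10, 2] end={s27,s41} — reject; 3/3 single-dels accept.
'dxxxx': |S_i|=[50, 28, 10, 6, 3, 1] end={s27} ∉↓L; 5/5 del acc.
'dd7d7': run [50, 28, 17, 14, 7, 1] end={s27} ∉↓L; 5/5 single-dels accept.
'x7xxxd': N↓-sim [50, 45, 40, 34, 28, 13, 2] end={s27,s41} rej; 6/6 deletions ∈↓L.
'777dx7': N↓-sim [50, 47, 38, 31, 16, 6, 1] end={s27} ∉↓L; 6/6 single-dels accept.
5 obstructions.


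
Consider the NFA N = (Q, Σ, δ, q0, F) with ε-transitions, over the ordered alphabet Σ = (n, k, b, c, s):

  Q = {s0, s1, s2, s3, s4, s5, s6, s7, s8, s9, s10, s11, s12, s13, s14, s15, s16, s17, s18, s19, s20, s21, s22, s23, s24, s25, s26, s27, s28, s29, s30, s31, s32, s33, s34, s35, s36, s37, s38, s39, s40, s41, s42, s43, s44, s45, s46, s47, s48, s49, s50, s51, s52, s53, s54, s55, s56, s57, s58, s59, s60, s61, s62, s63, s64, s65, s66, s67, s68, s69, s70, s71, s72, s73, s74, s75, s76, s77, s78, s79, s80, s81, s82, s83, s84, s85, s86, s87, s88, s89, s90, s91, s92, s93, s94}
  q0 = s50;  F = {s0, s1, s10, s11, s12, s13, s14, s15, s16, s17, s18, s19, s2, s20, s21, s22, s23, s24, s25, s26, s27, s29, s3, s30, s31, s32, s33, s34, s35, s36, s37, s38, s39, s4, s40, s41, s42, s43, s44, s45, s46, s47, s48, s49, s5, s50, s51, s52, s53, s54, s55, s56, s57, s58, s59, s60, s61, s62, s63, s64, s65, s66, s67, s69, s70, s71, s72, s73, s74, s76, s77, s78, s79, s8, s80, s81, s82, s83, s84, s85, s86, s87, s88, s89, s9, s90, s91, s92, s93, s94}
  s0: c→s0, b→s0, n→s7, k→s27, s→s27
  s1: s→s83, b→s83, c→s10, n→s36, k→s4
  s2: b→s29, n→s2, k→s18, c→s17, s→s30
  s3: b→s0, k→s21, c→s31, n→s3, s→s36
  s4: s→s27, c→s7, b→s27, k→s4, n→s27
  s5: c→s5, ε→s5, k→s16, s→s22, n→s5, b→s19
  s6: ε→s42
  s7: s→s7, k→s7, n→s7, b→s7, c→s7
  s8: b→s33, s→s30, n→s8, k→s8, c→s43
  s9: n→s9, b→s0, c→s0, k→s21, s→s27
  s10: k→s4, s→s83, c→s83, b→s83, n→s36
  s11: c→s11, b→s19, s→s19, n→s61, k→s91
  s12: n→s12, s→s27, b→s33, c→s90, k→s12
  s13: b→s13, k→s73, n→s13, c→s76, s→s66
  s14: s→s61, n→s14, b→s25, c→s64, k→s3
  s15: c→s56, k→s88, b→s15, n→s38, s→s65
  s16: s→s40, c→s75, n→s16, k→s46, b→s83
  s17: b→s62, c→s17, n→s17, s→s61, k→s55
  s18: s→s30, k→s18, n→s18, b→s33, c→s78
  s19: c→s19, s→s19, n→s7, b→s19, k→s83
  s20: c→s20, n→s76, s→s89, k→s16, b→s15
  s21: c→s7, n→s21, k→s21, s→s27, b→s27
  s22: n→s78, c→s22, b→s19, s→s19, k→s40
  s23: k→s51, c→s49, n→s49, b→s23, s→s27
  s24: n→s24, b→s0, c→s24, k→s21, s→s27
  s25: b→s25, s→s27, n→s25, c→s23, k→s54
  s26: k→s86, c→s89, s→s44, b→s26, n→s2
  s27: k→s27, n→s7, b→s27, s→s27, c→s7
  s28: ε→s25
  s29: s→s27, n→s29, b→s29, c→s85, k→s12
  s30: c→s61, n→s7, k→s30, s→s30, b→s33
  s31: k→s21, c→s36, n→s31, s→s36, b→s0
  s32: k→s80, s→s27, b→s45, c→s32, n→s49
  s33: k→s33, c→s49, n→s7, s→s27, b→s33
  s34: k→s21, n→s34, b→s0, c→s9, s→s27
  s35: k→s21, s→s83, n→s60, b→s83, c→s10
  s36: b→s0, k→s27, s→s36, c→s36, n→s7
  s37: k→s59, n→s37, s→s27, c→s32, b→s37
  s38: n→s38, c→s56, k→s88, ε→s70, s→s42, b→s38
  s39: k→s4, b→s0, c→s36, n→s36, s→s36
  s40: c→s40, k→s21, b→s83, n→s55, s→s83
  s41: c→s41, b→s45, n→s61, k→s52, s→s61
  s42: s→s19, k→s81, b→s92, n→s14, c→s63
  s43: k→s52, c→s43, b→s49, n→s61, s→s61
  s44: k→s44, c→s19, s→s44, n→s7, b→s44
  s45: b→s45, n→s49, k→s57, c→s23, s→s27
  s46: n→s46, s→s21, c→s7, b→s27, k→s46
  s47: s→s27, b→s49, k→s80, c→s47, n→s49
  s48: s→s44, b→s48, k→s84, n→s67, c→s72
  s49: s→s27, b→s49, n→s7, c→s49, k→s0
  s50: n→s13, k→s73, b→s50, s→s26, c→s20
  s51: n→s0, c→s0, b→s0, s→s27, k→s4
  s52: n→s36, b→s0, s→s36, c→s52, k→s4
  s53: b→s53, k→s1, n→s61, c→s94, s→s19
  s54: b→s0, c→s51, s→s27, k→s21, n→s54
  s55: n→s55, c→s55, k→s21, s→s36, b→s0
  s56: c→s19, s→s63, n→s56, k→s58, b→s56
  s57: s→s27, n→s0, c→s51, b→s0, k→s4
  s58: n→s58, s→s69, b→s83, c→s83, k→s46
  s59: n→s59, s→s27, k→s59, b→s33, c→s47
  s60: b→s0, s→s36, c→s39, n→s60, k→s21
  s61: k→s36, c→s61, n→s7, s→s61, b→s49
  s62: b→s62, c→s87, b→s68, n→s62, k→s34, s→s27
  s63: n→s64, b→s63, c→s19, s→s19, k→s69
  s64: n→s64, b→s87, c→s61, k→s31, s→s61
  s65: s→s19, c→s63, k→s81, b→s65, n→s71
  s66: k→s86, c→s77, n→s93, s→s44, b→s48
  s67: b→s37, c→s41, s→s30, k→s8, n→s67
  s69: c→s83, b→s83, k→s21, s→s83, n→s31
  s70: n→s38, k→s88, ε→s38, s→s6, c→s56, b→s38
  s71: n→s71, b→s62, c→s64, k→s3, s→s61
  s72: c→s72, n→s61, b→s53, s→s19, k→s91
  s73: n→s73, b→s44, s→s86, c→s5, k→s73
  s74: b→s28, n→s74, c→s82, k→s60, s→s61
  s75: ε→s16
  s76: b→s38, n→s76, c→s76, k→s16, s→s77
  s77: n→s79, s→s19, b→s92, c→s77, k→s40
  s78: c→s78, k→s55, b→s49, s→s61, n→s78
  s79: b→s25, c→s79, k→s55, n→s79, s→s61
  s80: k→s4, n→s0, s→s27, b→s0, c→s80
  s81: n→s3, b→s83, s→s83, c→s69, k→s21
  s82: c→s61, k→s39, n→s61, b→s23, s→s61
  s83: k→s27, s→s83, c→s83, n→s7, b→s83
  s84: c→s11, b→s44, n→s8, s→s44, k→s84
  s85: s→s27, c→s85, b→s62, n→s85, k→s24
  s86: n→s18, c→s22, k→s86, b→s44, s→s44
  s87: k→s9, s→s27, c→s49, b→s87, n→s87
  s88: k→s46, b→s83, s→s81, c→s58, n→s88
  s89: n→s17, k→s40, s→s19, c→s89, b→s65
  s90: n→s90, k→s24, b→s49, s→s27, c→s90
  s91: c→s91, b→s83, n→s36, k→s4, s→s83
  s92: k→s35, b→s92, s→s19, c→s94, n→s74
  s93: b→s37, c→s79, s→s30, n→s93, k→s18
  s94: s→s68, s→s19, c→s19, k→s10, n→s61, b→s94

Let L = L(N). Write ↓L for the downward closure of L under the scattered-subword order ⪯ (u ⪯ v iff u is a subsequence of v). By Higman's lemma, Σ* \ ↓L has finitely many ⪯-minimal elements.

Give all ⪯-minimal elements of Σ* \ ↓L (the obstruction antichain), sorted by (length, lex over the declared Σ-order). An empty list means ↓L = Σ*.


|Q|=95, |F|=90, |δ|=463 (6 ε).
min D↑ (90 st, q0=0, F={18}): 0:n→1,k→2,b→0,c→3,s→4 1:n→1,k→2,b→1,c→5,s→6 2:n→2,k→2,b→7,c→8,s→9 3:n→5,k→10,b→11,c→3,s→12 4:n→13,k→9,b→4,c→12,s→7 5:n→5,k→10,b→14,c→5,s→15 6:n→16,k→9,b→17,c→15,s→7 7:n→18,k→7,b→7,c→19,s→7 8:n→8,k→10,b→19,c→8,s→20 9:n→21,k→9,b→7,c→20,s→7 10:n→10,k→22,b→23,c→10,s→24 11:n→14,k→25,b→11,c→26,s→27 12:n→28,k→24,b→27,c→12,s→19 13:n→13,k→21,b→29,c→28,s→30 14:n→14,k→25,b→14,c→26,s→31 15:n→32,k→24,b→33,c→15,s→19 16:n→16,k→21,b→34,c→32,s→30 17:n→35,k→36,b→17,c→37,s→7 18:n→18,k→18,b→18,c→18,s→18 19:n→18,k→23,b→19,c→19,s→19 20:n→38,k→24,b→19,c→20,s→19 21:n→21,k→21,b→39,c→38,s→30 22:n→22,k→22,b→40,c→18,s→41 23:n→18,k→40,b→23,c→23,s→23 24:n→42,k→41,b→23,c→24,s→23 25:n→25,k→22,b→23,c→43,s→44 26:n→26,k→43,b→26,c→19,s→45 27:n→46,k→44,b→27,c→45,s→19 28:n→28,k→42,b→47,c→28,s→48 29:n→29,k→49,b→29,c→50,s→40 30:n→18,k→30,b→39,c→48,s→30 31:n→51,k→44,b→33,c→45,s→19 32:n→32,k→42,b→52,c→32,s→48 33:n→53,k→54,b→33,c→55,s→19 34:n→34,k→56,b→34,c→57,s→40 35:n→35,k→58,b→34,c→59,s→30 36:n→58,k→36,b→7,c→60,s→7 37:n→48,k→61,b→62,c→37,s→19 38:n→38,k→42,b→63,c→38,s→48 39:n→18,k→39,b→39,c→63,s→40 40:n→18,k→40,b→40,c→18,s→40 41:n→41,k→41,b→40,c→18,s→40 42:n→42,k→41,b→64,c→42,s→65 43:n→43,k→22,b→23,c→23,s→66 44:n→67,k→41,b→23,c→66,s→23 45:n→68,k→66,b→45,c→19,s→19 46:n→46,k→67,b→47,c→68,s→48 47:n→47,k→69,b→47,c→70,s→40 48:n→18,k→65,b→63,c→48,s→48 49:n→49,k→49,b→39,c→71,s→40 50:n→50,k→72,b→47,c→50,s→40 51:n→51,k→67,b→52,c→68,s→48 52:n→52,k→73,b→52,c→74,s→40 53:n→53,k→75,b→52,c→76,s→48 54:n→75,k→41,b→23,c→77,s→23 55:n→48,k→77,b→55,c→19,s→19 56:n→56,k→56,b→39,c→78,s→40 57:n→63,k→79,b→80,c→57,s→40 58:n→58,k→58,b→39,c→81,s→30 59:n→48,k→82,b→80,c→59,s→48 60:n→48,k→61,b→19,c→60,s→19 61:n→65,k→83,b→23,c→61,s→23 62:n→48,k→84,b→62,c→55,s→19 63:n→18,k→64,b→63,c→63,s→40 64:n→18,k→40,b→64,c→64,s→40 65:n→18,k→40,b→64,c→65,s→65 66:n→85,k→41,b→23,c→23,s→23 67:n→67,k→41,b→64,c→85,s→65 68:n→68,k→85,b→70,c→48,s→48 69:n→69,k→41,b→64,c→86,s→40 70:n→70,k→86,b→70,c→63,s→40 71:n→71,k→72,b→63,c→71,s→40 72:n→72,k→41,b→64,c→72,s→40 73:n→73,k→41,b→64,c→87,s→40 74:n→63,k→87,b→74,c→63,s→40 75:n→75,k→41,b→64,c→88,s→65 76:n→48,k→88,b→74,c→48,s→48 77:n→65,k→83,b→23,c→23,s→23 78:n→63,k→79,b→63,c→78,s→40 79:n→64,k→83,b→64,c→79,s→40 80:n→63,k→89,b→80,c→74,s→40 81:n→48,k→82,b→63,c→81,s→48 82:n→65,k→83,b→64,c→82,s→65 83:n→40,k→83,b→40,c→18,s→40 84:n→65,k→83,b→23,c→77,s→23 85:n→85,k→41,b→64,c→65,s→65 86:n→86,k→41,b→64,c→64,s→40 87:n→64,k→83,b→64,c→64,s→40 88:n→65,k→83,b→64,c→65,s→65 89:n→64,k→83,b→64,c→87,s→40 (ε-aug+det+¬).
'kbn': run [95, 52, 8, 1] end={s7} rej; 3/3 single-dels accept.
'ssn': N↓-sim [95, 80, 12, 1] end={s7} ∉↓L; 3/3 del acc.
'ckkc': |S_i|=[95, 75, 32, 5, 1] end={s7} rej; 4/4 single-dels accept.
'cbccn': run [95, 75, 50, 26, 8, 1] end={s7} rej; 5/5 del acc.
'snbsc': N↓-sim [95, 80, 53, 29, 2, 1] end={s7} ∉↓L; 5/5 single-dels accept.
'nsbcnn': N↓-sim [95, 89, 67, 52, 29, 6, 1] end={s7} rej; 6/6 single-dels accept.
6 words, ⪯-incomp.

min(Σ*\↓L) = [kbn, ssn, ckkc, cbccn, snbsc, nsbcnn].


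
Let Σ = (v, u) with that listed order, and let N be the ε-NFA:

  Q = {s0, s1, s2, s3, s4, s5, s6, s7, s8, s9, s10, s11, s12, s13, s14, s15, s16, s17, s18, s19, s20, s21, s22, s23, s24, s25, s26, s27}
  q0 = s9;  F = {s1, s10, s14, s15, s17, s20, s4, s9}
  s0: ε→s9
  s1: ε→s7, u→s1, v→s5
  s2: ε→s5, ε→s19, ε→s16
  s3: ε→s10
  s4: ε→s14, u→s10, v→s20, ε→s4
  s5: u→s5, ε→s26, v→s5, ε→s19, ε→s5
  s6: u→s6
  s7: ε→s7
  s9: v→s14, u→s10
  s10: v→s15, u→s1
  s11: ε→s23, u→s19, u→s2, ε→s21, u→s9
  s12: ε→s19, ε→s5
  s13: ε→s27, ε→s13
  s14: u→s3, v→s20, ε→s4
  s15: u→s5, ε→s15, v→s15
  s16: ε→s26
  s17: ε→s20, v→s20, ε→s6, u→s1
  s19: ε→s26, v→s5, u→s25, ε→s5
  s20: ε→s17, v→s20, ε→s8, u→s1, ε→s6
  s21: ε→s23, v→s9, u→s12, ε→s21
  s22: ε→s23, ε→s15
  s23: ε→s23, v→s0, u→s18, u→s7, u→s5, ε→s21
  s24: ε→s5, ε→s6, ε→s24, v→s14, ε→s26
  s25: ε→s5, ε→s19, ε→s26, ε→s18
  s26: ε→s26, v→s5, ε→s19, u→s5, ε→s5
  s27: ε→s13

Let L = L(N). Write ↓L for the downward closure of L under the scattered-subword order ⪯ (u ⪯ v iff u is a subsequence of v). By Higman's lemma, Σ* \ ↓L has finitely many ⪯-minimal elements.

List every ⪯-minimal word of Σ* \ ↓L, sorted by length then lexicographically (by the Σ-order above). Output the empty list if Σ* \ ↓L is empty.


|Q|=28, |F|=8, |δ|=79 (46 ε).
min D↑ (7 st, q0=0, F={6}): 0:v→1,u→2 1:v→3,u→2 2:v→4,u→5 3:v→3,u→5 4:v→4,u→6 5:v→6,u→5 6:v→6,u→6 [Hopcroft].
'uvu': run [17, 11, 6, 5] end={s18,s19,s25,s26,s5} rej; 3/3 del acc.
'uuv': run [17, 11, 8, 5] end={s18,s19,s25,s26,s5} rej; 3/3 single-dels accept.
'vvuv': N↓-sim [17, 16, 12, 8, 5] end={s18,s19,s25,s26,s5} ∉↓L; 4/4 del acc.
3 obstructions.

A = [uvu, uuv, vvuv].


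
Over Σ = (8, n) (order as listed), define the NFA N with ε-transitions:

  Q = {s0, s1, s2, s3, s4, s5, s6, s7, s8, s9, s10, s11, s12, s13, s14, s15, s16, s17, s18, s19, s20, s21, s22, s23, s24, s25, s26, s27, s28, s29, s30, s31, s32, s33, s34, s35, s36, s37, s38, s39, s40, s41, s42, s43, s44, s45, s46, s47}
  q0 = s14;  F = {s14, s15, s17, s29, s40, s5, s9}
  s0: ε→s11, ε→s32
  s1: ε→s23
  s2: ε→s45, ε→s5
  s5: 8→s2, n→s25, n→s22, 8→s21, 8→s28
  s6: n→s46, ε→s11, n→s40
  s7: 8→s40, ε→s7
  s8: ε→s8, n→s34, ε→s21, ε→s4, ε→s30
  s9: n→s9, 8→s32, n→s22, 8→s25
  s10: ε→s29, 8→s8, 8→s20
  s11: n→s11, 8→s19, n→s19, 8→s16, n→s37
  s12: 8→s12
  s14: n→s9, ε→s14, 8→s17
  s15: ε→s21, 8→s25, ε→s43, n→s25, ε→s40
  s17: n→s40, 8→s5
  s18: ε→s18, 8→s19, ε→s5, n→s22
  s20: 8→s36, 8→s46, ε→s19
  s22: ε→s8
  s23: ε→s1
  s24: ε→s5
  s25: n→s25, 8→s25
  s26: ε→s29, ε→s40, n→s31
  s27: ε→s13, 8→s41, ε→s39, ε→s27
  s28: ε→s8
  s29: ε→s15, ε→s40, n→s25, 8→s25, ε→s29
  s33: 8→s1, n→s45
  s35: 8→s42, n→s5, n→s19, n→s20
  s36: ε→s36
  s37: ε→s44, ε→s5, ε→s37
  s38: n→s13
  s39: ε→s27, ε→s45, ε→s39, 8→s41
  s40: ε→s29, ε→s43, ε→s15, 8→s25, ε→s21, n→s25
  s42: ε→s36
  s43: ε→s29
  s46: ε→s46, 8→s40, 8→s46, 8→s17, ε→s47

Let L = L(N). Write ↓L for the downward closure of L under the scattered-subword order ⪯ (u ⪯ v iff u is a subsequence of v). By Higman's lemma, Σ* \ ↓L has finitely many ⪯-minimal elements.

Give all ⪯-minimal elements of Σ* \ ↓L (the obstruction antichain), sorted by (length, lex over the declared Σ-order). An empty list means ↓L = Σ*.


|Q|=48, |F|=7, |δ|=96 (46 ε).
min D↑ (6 st, q0=0, F={5}): 0:8→1,n→2 1:8→3,n→4 2:8→5,n→2 3:8→3,n→5 4:8→5,n→5 5:8→5,n→5 (ε-aug+det+¬).
'n8': |S_i|=[19, 13, 2] end={s25,s32} ∉↓L; 2/2 del acc.
'88n': run [19, 17, 11, 7] end={s21,s22,s25,s30,s34,s4,s8} — reject; 3/3 del acc.
'8nn': |S_i|=[19, 17, 11, 2] end={s25,s34} rej; 3/3 del acc.
3 minimals (antichain).

Antichain: [n8, 88n, 8nn].


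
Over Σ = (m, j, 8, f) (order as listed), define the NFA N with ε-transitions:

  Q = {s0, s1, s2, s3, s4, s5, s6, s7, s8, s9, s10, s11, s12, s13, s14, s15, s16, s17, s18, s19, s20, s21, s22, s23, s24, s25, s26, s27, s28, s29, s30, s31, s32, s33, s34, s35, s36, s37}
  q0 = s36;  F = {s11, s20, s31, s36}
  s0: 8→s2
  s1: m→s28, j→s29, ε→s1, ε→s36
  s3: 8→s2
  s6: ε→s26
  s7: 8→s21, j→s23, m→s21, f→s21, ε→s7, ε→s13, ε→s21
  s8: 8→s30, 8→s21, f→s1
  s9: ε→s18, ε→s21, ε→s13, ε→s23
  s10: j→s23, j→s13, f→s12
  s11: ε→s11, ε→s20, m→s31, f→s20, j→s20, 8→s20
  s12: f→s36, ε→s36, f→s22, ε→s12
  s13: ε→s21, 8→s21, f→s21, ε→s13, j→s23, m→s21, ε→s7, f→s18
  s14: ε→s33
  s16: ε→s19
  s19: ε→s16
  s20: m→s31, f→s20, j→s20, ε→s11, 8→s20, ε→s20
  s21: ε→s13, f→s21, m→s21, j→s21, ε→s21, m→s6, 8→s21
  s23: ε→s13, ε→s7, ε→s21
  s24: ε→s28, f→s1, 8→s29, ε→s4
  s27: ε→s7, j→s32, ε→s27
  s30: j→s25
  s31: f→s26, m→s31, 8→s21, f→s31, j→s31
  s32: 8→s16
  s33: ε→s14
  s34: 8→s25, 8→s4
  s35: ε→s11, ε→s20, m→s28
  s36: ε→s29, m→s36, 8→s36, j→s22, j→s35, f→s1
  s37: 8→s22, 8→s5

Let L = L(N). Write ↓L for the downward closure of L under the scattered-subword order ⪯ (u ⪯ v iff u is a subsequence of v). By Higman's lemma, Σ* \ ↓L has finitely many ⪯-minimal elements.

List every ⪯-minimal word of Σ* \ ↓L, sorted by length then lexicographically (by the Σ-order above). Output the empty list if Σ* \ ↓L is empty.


|Q|=38, |F|=4, |δ|=89 (35 ε).
min D↑ (4 st, q0=0, F={3}): 0:m→0,j→1,8→0,f→0 1:m→2,j→1,8→1,f→1 2:m→2,j→2,8→3,f→2 3:m→3,j→3,8→3,f→3.
'jm8': |S_i|=[16, 14, 9, 7] end={s13,s18,s21,s23,s26,s6,s7} rej; 3/3 deletions ∈↓L.
1 words, ⪯-incomp.

A = [jm8].


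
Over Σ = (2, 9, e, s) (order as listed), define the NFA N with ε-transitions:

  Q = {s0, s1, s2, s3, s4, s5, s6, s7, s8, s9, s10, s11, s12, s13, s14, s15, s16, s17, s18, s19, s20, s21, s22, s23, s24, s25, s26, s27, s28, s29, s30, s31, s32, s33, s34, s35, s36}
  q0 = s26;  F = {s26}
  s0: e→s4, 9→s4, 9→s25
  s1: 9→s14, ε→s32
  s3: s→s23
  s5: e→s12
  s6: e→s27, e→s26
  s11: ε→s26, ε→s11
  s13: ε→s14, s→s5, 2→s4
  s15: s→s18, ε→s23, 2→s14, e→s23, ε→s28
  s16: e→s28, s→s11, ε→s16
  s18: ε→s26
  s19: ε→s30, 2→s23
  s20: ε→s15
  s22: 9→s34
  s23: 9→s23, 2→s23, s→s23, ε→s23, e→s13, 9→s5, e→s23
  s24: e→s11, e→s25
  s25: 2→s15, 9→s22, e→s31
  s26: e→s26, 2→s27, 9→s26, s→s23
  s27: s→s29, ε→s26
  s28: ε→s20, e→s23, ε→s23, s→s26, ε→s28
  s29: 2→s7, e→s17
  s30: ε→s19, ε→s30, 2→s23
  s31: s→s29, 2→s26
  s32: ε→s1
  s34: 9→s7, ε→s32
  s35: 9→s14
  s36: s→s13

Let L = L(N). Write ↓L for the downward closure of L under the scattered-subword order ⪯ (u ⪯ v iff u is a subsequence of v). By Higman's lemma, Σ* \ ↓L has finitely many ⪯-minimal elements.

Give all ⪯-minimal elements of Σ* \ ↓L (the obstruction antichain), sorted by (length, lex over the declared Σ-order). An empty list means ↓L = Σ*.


Antichain: [s].

|Q|=37, |F|=1, |δ|=62 (19 ε).
min D↑ (2 st, q0=0, F={1}): 0:2→0,9→0,e→0,s→1 1:2→1,9→1,e→1,s→1 (ε-aug+det+¬).
's': N↓-sim [11, 9] end={s12,s13,s14,s17,s23,s29,s4,s5,s7} — reject; 1/1 deletions ∈↓L.
1 minimals (antichain).


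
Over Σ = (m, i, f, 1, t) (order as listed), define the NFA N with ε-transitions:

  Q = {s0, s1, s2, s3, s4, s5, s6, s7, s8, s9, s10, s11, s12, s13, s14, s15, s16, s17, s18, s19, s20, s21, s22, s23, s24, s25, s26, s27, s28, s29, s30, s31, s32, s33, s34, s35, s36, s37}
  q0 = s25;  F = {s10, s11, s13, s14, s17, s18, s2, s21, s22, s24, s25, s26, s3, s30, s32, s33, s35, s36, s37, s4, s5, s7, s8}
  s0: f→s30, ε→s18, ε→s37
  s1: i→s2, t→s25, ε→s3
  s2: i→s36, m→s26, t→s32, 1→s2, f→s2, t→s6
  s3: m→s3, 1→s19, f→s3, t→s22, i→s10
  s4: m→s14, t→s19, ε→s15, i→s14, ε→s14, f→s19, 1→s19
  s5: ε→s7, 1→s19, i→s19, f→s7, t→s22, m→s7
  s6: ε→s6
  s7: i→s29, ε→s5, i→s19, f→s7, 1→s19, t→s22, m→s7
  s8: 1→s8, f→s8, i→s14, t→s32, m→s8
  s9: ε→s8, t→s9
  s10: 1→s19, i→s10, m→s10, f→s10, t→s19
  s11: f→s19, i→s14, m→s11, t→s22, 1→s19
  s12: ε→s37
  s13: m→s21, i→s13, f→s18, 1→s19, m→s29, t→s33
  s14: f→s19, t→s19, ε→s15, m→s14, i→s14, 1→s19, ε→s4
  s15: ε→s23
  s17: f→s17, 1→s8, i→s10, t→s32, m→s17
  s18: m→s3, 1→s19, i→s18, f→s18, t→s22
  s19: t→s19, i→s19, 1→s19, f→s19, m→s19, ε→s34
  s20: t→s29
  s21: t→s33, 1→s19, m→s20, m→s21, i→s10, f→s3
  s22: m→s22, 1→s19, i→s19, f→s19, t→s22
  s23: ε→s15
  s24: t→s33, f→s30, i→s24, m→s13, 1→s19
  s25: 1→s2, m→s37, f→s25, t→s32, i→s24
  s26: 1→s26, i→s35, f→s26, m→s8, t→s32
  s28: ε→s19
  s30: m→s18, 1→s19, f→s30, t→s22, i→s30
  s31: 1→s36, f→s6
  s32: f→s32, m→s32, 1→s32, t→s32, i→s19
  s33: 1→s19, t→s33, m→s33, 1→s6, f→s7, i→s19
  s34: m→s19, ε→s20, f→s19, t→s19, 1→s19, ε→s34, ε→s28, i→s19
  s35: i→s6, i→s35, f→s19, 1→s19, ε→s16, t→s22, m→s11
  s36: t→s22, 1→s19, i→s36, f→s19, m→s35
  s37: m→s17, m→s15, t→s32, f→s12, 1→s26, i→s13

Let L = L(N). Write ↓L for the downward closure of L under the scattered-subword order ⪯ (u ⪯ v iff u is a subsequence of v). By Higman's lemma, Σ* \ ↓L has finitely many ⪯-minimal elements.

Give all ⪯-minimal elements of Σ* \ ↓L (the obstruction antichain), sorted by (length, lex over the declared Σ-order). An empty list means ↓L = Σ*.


|Q|=38, |F|=23, |δ|=159 (20 ε).
min D↑ (22 st, q0=0, F={9}): 0:m→1,i→2,f→0,1→3,t→4 1:m→5,i→6,f→1,1→7,t→4 2:m→6,i→2,f→8,1→9,t→10 3:m→7,i→11,f→3,1→3,t→4 4:m→4,i→9,f→4,1→4,t→4 5:m→5,i→12,f→5,1→13,t→4 6:m→14,i→6,f→15,1→9,t→10 7:m→13,i→16,f→7,1→7,t→4 8:m→15,i→8,f→8,1→9,t→17 9:m→9,i→9,f→9,1→9,t→9 10:m→10,i→9,f→18,1→9,t→10 11:m→16,i→11,f→9,1→9,t→17 12:m→12,i→12,f→12,1→9,t→9 13:m→13,i→19,f→13,1→13,t→4 14:m→14,i→12,f→20,1→9,t→10 15:m→20,i→15,f→15,1→9,t→17 16:m→21,i→16,f→9,1→9,t→17 17:m→17,i→9,f→9,1→9,t→17 18:m→18,i→9,f→18,1→9,t→17 19:m→19,i→19,f→9,1→9,t→9 20:m→20,i→12,f→20,1→9,t→17 21:m→21,i→19,f→9,1→9,t→17.
'i1': N↓-sim [33, 25, 6] end={s19,s20,s28,s29,s34,s6} ∉↓L; 2/2 single-dels accept.
'ti': |S_i|=[33, 11, 5] end={s19,s20,s28,s29,s34} ∉↓L; 2/2 del acc.
'1if': |S_i|=[33, 19, 15, 5] end={s19,s20,s28,s29,s34} rej; 3/3 del acc.
'mmit': N↓-sim [33, 28, 21, 10, 5] end={s19,s20,s28,s29,s34} rej; 4/4 del acc.
'iftf': |S_i|=[33, 25, 12, 6, 5] end={s19,s20,s28,s29,s34} — reject; 4/4 single-dels accept.
5 minimals (antichain).

A = [i1, ti, 1if, mmit, iftf].


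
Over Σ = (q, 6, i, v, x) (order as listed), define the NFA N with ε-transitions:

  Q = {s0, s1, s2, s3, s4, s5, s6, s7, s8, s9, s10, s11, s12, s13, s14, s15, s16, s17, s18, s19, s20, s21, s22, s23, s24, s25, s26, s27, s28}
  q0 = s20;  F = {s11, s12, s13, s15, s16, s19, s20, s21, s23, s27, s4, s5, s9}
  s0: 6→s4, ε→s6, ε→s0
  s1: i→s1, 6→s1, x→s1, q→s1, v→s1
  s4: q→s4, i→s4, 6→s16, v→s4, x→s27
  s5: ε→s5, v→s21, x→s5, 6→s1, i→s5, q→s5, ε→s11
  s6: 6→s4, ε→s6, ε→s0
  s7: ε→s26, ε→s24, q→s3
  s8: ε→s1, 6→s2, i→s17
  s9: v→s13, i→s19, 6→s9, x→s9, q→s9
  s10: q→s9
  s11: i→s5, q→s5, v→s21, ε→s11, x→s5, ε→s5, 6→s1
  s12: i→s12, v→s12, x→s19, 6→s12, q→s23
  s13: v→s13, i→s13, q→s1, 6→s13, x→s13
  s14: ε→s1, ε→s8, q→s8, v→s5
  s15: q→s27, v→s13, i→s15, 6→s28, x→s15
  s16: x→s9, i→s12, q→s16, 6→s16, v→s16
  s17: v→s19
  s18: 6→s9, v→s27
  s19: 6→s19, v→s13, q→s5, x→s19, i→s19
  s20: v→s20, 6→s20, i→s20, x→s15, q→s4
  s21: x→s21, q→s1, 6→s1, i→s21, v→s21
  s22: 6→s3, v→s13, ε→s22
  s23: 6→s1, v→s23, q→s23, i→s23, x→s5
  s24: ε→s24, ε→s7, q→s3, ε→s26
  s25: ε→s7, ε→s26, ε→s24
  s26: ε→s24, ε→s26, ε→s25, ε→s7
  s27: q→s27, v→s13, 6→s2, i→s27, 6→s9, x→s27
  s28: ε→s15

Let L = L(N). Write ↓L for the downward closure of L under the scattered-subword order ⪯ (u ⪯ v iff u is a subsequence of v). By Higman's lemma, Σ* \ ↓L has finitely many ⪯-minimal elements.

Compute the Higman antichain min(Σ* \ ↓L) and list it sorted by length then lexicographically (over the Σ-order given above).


|Q|=29, |F|=13, |δ|=110 (25 ε).
min D↑ (13 st, q0=0, F={8}): 0:q→1,6→0,i→0,v→0,x→2 1:q→1,6→3,i→1,v→1,x→4 2:q→4,6→2,i→2,v→5,x→2 3:q→3,6→3,i→6,v→3,x→7 4:q→4,6→7,i→4,v→5,x→4 5:q→8,6→5,i→5,v→5,x→5 6:q→9,6→6,i→6,v→6,x→10 7:q→7,6→7,i→10,v→5,x→7 8:q→8,6→8,i→8,v→8,x→8 9:q→9,6→8,i→9,v→9,x→11 10:q→11,6→10,i→10,v→5,x→10 11:q→11,6→8,i→11,v→12,x→11 12:q→8,6→8,i→12,v→12,x→12 (ε-aug+det+¬).
'xvq': run [16, 11, 3, 1] end={s1} — reject; 3/3 single-dels accept.
'q6iq6': |S_i|=[16, 13, 11, 8, 5, 1] end={s1} ∉↓L; 5/5 del acc.
2 words, ⪯-incomp.

min(Σ*\↓L) = [xvq, q6iq6].


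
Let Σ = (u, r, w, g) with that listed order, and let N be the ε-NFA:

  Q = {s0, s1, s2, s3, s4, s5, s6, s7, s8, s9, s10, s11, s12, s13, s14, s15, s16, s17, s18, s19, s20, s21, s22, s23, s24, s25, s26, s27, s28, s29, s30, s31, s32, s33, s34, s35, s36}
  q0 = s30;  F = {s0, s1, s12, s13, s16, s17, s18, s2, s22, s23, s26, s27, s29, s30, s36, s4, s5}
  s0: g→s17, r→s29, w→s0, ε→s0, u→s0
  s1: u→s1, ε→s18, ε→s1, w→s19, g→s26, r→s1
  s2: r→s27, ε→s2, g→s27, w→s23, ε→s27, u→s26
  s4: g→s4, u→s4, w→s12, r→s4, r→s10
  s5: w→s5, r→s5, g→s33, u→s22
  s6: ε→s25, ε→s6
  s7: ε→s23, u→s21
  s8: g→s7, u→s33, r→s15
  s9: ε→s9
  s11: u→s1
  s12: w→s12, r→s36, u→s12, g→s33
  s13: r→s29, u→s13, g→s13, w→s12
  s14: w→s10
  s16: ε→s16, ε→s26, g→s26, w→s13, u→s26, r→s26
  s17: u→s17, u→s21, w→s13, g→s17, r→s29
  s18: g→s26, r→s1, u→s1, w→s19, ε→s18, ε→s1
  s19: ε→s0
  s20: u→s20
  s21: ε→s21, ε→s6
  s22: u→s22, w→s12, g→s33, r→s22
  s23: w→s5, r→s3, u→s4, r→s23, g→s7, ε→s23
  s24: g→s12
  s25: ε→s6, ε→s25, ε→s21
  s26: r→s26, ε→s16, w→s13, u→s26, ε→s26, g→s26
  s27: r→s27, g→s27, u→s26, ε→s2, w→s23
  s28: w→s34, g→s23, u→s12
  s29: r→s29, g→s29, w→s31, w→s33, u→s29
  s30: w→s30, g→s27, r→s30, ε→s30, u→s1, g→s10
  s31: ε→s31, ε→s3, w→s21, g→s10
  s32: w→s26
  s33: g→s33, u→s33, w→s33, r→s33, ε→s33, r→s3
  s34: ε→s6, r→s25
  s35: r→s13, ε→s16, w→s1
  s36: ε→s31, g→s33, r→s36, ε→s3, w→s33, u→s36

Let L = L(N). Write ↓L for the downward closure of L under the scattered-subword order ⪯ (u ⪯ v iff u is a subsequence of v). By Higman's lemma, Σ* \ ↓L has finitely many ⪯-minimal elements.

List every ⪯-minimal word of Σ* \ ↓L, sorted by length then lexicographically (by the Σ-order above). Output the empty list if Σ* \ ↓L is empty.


|Q|=37, |F|=17, |δ|=126 (31 ε).
min D↑ (15 st, q0=0, F={11}): 0:u→1,r→0,w→0,g→2 1:u→1,r→1,w→3,g→4 2:u→4,r→2,w→5,g→2 3:u→3,r→6,w→3,g→7 4:u→4,r→4,w→8,g→4 5:u→9,r→5,w→10,g→5 6:u→6,r→6,w→11,g→6 7:u→7,r→6,w→8,g→7 8:u→8,r→6,w→12,g→8 9:u→9,r→9,w→12,g→9 10:u→13,r→10,w→10,g→11 11:u→11,r→11,w→11,g→11 12:u→12,r→14,w→12,g→11 13:u→13,r→13,w→12,g→11 14:u→14,r→14,w→11,g→11.
'uwrw': |S_i|=[26, 20, 14, 9, 7] end={s10,s21,s25,s3,s31,s33,s6} rej; 4/4 single-dels accept.
'gwwg': |S_i|=[26, 21, 16, 11, 3] end={s10,s3,s33} rej; 4/4 deletions ∈↓L.
2 obstructions.

min(Σ*\↓L) = [uwrw, gwwg].


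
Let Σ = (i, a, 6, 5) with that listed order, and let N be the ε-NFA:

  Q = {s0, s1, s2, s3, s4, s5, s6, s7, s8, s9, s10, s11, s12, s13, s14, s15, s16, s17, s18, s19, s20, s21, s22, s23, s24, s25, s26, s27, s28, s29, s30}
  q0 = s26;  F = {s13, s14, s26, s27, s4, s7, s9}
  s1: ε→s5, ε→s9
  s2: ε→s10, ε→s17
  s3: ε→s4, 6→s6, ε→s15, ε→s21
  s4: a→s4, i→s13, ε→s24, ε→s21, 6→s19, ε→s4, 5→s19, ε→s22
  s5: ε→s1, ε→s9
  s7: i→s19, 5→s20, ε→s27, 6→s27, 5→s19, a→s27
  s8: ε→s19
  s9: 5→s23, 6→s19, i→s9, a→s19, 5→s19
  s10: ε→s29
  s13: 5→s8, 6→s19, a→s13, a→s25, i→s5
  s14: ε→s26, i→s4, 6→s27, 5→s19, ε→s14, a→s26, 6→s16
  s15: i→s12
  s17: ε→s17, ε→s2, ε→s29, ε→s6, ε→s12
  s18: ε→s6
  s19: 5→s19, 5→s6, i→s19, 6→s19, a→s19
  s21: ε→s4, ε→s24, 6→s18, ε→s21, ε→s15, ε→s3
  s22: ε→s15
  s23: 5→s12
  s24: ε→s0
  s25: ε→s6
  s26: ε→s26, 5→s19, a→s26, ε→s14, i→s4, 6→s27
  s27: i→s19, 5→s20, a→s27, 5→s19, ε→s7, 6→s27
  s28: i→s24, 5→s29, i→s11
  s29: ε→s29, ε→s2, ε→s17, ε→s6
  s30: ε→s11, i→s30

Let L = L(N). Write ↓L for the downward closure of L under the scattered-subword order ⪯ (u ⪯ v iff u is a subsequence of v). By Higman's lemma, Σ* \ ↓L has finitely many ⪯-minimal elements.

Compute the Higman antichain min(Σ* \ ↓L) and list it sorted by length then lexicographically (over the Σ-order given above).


|Q|=31, |F|=7, |δ|=86 (40 ε).
min D↑ (6 st, q0=0, F={3}): 0:i→1,a→0,6→2,5→3 1:i→4,a→1,6→3,5→3 2:i→3,a→2,6→2,5→3 3:i→3,a→3,6→3,5→3 4:i→5,a→4,6→3,5→3 5:i→5,a→3,6→3,5→3 [Hopcroft].
'5': run [24, 6] end={s12,s19,s20,s23,s6,s8} rej; 1/1 single-dels accept.
'i6': run [24, 18, 3] end={s18,s19,s6} ∉↓L; 2/2 single-dels accept.
'6i': |S_i|=[24, 7, 2] end={s19,s6} rej; 2/2 del acc.
'iiia': run [24, 18, 10, 7, 2] end={s19,s6} rej; 4/4 del acc.
4 words, ⪯-incomp.

min(Σ*\↓L) = [5, i6, 6i, iiia].


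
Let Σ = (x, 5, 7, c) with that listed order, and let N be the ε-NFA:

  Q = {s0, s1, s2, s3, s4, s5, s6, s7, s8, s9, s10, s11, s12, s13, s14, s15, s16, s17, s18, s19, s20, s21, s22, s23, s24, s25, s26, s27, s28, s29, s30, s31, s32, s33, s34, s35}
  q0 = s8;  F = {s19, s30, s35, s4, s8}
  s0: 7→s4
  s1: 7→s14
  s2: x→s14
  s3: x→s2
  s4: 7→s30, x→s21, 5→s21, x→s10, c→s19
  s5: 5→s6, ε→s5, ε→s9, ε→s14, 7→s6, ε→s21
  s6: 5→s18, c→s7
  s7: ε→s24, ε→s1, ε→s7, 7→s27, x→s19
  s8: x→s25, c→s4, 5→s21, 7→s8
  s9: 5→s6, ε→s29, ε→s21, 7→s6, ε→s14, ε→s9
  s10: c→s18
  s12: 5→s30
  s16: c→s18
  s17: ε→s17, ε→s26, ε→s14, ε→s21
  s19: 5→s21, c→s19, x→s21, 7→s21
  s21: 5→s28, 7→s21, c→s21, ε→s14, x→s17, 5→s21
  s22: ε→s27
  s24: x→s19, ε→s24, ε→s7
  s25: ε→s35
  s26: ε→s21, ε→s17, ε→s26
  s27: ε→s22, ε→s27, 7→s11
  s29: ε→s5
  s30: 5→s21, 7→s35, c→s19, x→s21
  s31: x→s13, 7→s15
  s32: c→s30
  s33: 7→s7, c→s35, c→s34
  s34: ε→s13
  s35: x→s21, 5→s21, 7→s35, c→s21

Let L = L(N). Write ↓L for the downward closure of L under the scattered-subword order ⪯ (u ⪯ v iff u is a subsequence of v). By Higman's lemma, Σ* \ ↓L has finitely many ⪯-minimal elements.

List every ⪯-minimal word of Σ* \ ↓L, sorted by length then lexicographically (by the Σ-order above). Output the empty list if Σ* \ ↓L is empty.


min(Σ*\↓L) = [5, xx, xc, cx, cc7, c77c].

|Q|=36, |F|=5, |δ|=76 (27 ε).
min D↑ (6 st, q0=0, F={2}): 0:x→1,5→2,7→0,c→3 1:x→2,5→2,7→1,c→2 2:x→2,5→2,7→2,c→2 3:x→2,5→2,7→4,c→5 4:x→2,5→2,7→1,c→5 5:x→2,5→2,7→2,c→5 (ε-aug+det+¬).
'5': N↓-sim [13, 5] end={s14,s17,s21,s26,s28} rej; 1/1 deletions ∈↓L.
'xx': run [13, 9, 5] end={s14,s17,s21,s26,s28} rej; 2/2 del acc.
'xc': N↓-sim [13, 9, 6] end={s14,s17,s18,s21,s26,s28} rej; 2/2 deletions ∈↓L.
'cx': |S_i|=[13, 11, 7] end={s10,s14,s17,s18,s21,s26,s28} — reject; 2/2 single-dels accept.
'cc7': run [13, 11, 7, 5] end={s14,s17,s21,s26,s28} ∉↓L; 3/3 del acc.
'c77c': N↓-sim [13, 11, 8, 6, 5] end={s14,s17,s21,s26,s28} rej; 4/4 del acc.
6 minimals (antichain).


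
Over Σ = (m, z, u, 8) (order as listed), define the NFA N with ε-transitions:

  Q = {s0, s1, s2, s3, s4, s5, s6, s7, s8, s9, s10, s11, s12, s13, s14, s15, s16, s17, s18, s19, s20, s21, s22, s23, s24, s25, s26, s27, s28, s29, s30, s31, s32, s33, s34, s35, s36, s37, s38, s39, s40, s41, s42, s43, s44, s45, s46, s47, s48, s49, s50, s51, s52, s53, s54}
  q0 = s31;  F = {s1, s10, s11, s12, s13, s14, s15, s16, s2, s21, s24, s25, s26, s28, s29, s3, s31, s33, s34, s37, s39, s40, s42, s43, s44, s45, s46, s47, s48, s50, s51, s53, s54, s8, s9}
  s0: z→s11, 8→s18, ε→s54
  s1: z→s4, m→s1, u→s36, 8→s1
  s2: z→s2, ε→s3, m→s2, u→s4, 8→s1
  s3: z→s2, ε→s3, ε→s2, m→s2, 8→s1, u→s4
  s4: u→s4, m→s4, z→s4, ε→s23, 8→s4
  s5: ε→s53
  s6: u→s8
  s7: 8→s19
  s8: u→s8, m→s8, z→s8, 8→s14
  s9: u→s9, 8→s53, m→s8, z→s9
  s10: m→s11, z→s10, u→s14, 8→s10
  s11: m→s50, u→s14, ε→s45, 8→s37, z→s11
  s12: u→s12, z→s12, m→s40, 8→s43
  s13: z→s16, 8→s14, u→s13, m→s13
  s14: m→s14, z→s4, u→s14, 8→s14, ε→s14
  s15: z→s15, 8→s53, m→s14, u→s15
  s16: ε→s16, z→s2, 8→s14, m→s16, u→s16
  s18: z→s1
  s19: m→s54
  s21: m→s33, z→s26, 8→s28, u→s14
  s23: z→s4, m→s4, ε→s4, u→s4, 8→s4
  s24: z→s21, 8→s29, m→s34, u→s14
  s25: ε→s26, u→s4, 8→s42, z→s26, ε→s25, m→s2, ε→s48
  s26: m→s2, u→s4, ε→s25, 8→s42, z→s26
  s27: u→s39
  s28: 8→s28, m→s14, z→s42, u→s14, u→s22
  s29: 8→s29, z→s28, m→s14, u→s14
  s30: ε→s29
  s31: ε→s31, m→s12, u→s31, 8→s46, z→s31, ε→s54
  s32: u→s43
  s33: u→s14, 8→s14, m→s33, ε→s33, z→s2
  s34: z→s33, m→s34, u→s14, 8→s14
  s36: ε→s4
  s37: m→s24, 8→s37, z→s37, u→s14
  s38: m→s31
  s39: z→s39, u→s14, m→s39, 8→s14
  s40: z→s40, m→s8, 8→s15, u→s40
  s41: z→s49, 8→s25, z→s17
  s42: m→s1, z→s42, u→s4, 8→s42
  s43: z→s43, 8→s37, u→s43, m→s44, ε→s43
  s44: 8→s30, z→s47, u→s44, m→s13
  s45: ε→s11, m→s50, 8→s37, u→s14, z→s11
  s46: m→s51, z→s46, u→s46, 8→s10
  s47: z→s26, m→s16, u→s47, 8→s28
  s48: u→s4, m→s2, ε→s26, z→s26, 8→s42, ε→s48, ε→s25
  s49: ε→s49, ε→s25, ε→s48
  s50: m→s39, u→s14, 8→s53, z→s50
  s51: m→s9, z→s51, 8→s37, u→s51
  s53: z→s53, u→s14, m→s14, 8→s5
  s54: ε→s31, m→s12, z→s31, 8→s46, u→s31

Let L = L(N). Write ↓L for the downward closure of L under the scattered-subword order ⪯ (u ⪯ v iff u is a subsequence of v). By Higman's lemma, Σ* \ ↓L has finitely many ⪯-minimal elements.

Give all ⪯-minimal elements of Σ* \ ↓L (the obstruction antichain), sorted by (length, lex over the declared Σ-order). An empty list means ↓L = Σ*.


|Q|=55, |F|=35, |δ|=189 (28 ε).
min D↑ (31 st, q0=0, F={20}): 0:m→1,z→0,u→0,8→2 1:m→3,z→1,u→1,8→4 2:m→5,z→2,u→2,8→6 3:m→7,z→3,u→3,8→8 4:m→9,z→4,u→4,8→10 5:m→11,z→5,u→5,8→10 6:m→12,z→6,u→13,8→6 7:m→7,z→7,u→7,8→13 8:m→13,z→8,u→8,8→14 9:m→15,z→16,u→9,8→17 10:m→18,z→10,u→13,8→10 11:m→7,z→11,u→11,8→14 12:m→19,z→12,u→13,8→10 13:m→13,z→20,u→13,8→13 14:m→13,z→14,u→13,8→14 15:m→15,z→21,u→15,8→13 16:m→21,z→22,u→16,8→23 17:m→13,z→23,u→13,8→17 18:m→24,z→25,u→13,8→17 19:m→26,z→19,u→13,8→14 20:m→20,z→20,u→20,8→20 21:m→21,z→27,u→21,8→13 22:m→27,z→22,u→20,8→28 23:m→13,z→28,u→13,8→23 24:m→24,z→29,u→13,8→13 25:m→29,z→22,u→13,8→23 26:m→26,z→26,u→13,8→13 27:m→27,z→27,u→20,8→30 28:m→30,z→28,u→20,8→28 29:m→29,z→27,u→13,8→13 30:m→30,z→20,u→20,8→30 (ε-aug+det+¬).
'88uz': run [41, 37, 27, 5, 2] end={s23,s4} rej; 4/4 deletions ∈↓L.
'mmm8z': run [41, 37, 31, 13, 5, 2] end={s23,s4} ∉↓L; 5/5 del acc.
'mm8mz': |S_i|=[41, 37, 31, 13, 5, 2] end={s23,s4} ∉↓L; 5/5 deletions ∈↓L.
'm8mzzu': run [41, 37, 28, 23, 17, 10, 3] end={s23,s36,s4} ∉↓L; 6/6 del acc.
4 minimals (antichain).

A = [88uz, mmm8z, mm8mz, m8mzzu].
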